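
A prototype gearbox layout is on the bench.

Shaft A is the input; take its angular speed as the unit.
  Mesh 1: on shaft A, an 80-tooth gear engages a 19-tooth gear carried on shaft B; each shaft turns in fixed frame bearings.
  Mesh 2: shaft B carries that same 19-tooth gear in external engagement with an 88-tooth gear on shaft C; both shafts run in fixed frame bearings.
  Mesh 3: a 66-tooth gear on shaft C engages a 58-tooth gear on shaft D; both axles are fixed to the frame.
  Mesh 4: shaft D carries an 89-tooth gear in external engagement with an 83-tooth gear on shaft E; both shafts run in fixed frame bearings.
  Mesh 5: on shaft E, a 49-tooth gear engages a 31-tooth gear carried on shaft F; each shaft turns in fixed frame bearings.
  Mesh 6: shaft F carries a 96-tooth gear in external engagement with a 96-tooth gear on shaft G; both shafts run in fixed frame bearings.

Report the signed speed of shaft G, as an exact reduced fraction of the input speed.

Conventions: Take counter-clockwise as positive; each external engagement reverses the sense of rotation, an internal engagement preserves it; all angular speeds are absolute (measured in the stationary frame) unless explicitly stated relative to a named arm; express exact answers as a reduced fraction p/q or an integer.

6-mesh fixed-axis compound train (all bearings frame-fixed)
mesh 1 [80T→19T]: |ω|/ω_in = 1×80/19 = 80/19, sense flips to −
mesh 2 [19T→88T]: |ω|/ω_in = (80/19)×19/88 = 10/11, sense flips to +
mesh 3 [66T→58T]: |ω|/ω_in = (10/11)×66/58 = 30/29, sense flips to −
mesh 4 [89T→83T]: |ω|/ω_in = (30/29)×89/83 = 2670/2407, sense flips to +
mesh 5 [49T→31T]: |ω|/ω_in = (2670/2407)×49/31 = 130830/74617, sense flips to −
mesh 6 [96T→96T]: |ω|/ω_in = (130830/74617)×96/96 = 130830/74617, sense flips to +
signed output speed (× input speed) = 130830/74617

130830/74617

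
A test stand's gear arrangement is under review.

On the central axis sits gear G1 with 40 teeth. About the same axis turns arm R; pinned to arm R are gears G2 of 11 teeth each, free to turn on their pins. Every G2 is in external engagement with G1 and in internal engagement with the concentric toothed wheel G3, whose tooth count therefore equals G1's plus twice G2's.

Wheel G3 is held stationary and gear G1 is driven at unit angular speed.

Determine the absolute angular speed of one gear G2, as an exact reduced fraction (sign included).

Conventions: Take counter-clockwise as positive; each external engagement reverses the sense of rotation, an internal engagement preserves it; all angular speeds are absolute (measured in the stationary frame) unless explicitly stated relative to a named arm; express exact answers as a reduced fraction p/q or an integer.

topology: planetary set — G1 40T / G2 11T / G3 62T, arm = carrier (Willis)
ring teeth: 40 + 2·11 = 62
40(ω_sun−ω_arm) = −62(ω_ring−ω_arm),  ω_ring = 0, ω_sun = 1
40(1−ω_arm) = −62(0−ω_arm)  ⇒  102·ω_arm = 40  ⇒  ω_arm = 20/51
sun–planet mesh: 40·(1−20/51) = −11·(ω_p−ω_arm)  ⇒  ω_p−ω_arm = -1240/561
ω_p = 20/51 − 1240/561 = -20/11
exact speed ratio = -20/11

-20/11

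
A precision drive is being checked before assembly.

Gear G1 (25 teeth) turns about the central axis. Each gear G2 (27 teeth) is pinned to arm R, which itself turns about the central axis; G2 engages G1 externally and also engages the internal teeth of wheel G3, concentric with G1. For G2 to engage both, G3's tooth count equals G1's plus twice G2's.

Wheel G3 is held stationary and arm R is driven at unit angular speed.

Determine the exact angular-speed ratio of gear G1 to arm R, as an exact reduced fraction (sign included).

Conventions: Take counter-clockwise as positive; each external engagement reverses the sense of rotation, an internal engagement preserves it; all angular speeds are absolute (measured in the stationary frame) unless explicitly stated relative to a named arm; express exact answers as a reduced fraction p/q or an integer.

topology: planetary set — G1 25T / G2 27T / G3 79T, arm = carrier (Willis)
ring teeth: 25 + 2·27 = 79
25(ω_sun−ω_arm) = −79(ω_ring−ω_arm),  ω_ring = 0, ω_arm = 1
ω_sun = 1 − (79/25)(0−1) = 104/25
ω_out/ω_in = 104/25

104/25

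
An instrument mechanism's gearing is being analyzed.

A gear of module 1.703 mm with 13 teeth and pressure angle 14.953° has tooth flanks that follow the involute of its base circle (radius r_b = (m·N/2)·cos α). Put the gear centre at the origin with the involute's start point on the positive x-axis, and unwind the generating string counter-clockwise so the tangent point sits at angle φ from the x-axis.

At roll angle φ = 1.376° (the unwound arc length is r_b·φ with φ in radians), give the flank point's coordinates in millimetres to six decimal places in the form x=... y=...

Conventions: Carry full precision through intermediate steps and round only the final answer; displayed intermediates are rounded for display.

x=10.697746 y=0.000049

topology: single-mesh involute geometry — m = 1.703, N = 13
pitch radius r_p = m·N/2 = 1.703·13/2 = 11.069500
base radius r_b = r_p·cos α = 11.069500·cos 14.953° = 10.694663
roll angle φ = 1.376° = 0.02401573 rad
x = r_b·(cos φ + φ·sin φ) = 10.697746
y = r_b·(sin φ − φ·cos φ) = 0.000049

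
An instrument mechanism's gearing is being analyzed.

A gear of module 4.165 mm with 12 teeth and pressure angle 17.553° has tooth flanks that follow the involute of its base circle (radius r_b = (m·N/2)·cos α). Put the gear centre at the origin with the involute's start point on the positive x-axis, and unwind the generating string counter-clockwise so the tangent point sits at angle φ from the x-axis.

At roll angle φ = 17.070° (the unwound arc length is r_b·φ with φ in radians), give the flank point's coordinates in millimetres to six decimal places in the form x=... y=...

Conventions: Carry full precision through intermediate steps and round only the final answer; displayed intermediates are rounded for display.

x=24.860504 y=0.208166

single-mesh involute tooth geometry (12T wheel at module 4.165)
pitch radius r_p = m·N/2 = 4.165·12/2 = 24.990000
base radius r_b = r_p·cos α = 24.990000·cos 17.553° = 23.826425
roll angle φ = 17.070° = 0.29792770 rad
x = r_b·(cos φ + φ·sin φ) = 24.860504
y = r_b·(sin φ − φ·cos φ) = 0.208166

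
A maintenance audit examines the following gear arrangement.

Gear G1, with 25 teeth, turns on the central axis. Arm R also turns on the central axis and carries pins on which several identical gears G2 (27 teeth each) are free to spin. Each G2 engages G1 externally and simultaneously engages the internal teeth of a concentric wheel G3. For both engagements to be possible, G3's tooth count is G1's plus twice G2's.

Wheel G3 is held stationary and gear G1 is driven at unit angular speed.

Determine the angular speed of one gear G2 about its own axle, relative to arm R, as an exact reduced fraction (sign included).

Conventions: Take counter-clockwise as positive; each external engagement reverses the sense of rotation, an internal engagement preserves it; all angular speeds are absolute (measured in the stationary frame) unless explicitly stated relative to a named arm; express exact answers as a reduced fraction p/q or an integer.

-1975/2808

topology: planetary set — G1 25T / G2 27T / G3 79T, arm = carrier (Willis)
ring teeth: 25 + 2·27 = 79
25(ω_sun−ω_arm) = −79(ω_ring−ω_arm),  ω_ring = 0, ω_sun = 1
25(1−ω_arm) = −79(0−ω_arm)  ⇒  104·ω_arm = 25  ⇒  ω_arm = 25/104
sun–planet mesh: 25·(1−25/104) = −27·(ω_p−ω_arm)  ⇒  ω_p−ω_arm = -1975/2808
exact speed ratio = -1975/2808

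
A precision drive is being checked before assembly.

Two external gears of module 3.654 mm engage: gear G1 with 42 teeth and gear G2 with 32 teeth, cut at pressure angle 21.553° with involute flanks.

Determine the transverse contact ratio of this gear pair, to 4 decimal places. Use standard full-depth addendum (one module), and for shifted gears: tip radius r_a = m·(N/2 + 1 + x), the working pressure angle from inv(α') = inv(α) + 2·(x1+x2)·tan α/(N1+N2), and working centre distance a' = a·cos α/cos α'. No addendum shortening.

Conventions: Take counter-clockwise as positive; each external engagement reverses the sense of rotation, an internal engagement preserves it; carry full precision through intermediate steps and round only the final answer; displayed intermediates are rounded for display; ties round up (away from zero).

1.6261

topology: single-mesh involute geometry — m = 3.654, 42T/32T pair
base radii: r_b1 = 71.368617, r_b2 = 54.376089
tip radii: r_a1 = 80.388000, r_a2 = 62.118000
no profile shift: α' = α, a' = a
action lengths: √(r_a1²−r_b1²) = 36.996637, √(r_a2²−r_b2²) = 30.031432
base pitch p_b = π·m·cos α = 10.676720
CR = (36.996637 + 30.031432 − 135.198000·sin 21.55300°)/10.676720 = 1.626108
contact ratio ≈ 1.6261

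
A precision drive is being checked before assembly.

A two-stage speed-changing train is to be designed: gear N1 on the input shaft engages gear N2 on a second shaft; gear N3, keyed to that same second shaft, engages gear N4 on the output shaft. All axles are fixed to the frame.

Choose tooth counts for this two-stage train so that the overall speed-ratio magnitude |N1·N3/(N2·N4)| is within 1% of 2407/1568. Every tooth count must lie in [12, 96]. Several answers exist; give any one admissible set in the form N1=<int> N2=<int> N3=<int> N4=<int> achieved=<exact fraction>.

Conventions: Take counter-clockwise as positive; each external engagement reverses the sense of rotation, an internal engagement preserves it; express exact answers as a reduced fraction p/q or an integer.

class = fixed-axis compound train [2-stage, 2407/1568 wanted]
target = 2407/1568 in lowest terms: an exact hit needs N1·N3 = k·2407 and N2·N4 = k·1568 for one integer k, every count in [12, 96]; additionally prefer no 1:1 stage (N1 ≠ N2, N3 ≠ N4)
k = 1: N1·N3 = 2407 = 29·83, N2·N4 = 1568 = 28·56
achieved = 29·83/(28·56) = 2407/1568; |achieved − target| = 0 ≤ 2407/156800 ✓

N1=29 N2=28 N3=83 N4=56 achieved=2407/1568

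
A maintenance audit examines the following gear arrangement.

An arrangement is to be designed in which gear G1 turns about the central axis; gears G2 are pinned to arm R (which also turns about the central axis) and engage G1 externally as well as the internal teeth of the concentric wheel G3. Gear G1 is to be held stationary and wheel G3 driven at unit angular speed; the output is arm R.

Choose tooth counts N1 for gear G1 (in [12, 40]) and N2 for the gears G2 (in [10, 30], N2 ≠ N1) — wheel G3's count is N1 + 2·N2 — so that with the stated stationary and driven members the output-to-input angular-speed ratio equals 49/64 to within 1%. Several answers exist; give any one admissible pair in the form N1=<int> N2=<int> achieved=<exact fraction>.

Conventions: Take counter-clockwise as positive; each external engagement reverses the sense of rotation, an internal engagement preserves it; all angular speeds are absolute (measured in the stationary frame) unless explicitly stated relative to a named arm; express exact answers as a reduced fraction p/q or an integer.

N1=15 N2=17 achieved=49/64

class = planetary set [ratio 49/64 wanted; Willis about the carrier]
Willis with ω_sun = 0: ω_arm/ω_ring = N3/(N1+N3); set equal to 49/64  ⇒  N3/N1 = (49/64)/(1 − 49/64) = 49/15
N3 = N1 + 2·N2  ⇒  N2/N1 = (N3/N1 − 1)/2 = (49/15 − 1)/2 = 17/15
smallest multiple with N1 ≥ 12 and N2 ≥ 10: k = 1  ⇒  N1 = 1·15 = 15, N2 = 1·17 = 17 (N1 ≤ 40, N2 ≤ 30, N2 ≠ N1 ✓), N3 = 15 + 2·17 = 49
check: N3/(N1+N3) with N1 = 15, N3 = 49 gives 49/64; |achieved − target| = 0 ≤ 49/6400 ✓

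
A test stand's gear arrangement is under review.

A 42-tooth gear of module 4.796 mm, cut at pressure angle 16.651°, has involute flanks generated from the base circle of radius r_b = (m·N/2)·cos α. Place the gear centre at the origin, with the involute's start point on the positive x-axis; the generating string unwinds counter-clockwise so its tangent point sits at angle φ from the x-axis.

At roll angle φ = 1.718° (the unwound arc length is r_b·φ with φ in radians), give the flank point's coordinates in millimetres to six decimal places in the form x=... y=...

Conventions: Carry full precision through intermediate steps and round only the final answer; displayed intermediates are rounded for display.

recognized (one wheel, involute flank): single-mesh tooth geometry, m = 4.796, N = 42
pitch radius r_p = m·N/2 = 4.796·42/2 = 100.716000
base radius r_b = r_p·cos α = 100.716000·cos 16.651° = 96.492766
roll angle φ = 1.718° = 0.02998476 rad
x = r_b·(cos φ + φ·sin φ) = 96.536134
y = r_b·(sin φ − φ·cos φ) = 0.000867

x=96.536134 y=0.000867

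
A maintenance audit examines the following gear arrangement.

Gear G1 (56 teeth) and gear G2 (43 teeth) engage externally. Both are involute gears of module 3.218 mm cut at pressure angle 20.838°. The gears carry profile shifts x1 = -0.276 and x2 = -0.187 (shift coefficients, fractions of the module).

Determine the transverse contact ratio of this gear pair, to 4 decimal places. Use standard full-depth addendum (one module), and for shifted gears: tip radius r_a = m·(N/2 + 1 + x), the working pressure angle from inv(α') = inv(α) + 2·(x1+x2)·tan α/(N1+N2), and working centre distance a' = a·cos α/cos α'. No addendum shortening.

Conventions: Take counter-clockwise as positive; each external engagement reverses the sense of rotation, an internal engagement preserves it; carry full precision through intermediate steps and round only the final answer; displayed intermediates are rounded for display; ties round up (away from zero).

1.8166

recognized (one external pair, fixed centres): single-mesh tooth geometry, m = 3.218, N1 = 56, N2 = 43
base radii: r_b1 = 84.210293, r_b2 = 64.661475
tip radii: r_a1 = 92.433832, r_a2 = 71.803234
inv(α') = inv(20.838°) + 2·(-0.276-0.187)·tan α/(56+43) = 0.01337160  ⇒  α' = 19.31173°
a' = a·cos α / cos α' = 159.2910·cos 20.838°/cos 19.31173° = 157.747718
action lengths: √(r_a1²−r_b1²) = 38.113512, √(r_a2²−r_b2²) = 31.218553
base pitch p_b = π·m·cos α = 9.448373
CR = (38.113512 + 31.218553 − 157.747718·sin 19.31173°)/9.448373 = 1.816577
contact ratio ≈ 1.8166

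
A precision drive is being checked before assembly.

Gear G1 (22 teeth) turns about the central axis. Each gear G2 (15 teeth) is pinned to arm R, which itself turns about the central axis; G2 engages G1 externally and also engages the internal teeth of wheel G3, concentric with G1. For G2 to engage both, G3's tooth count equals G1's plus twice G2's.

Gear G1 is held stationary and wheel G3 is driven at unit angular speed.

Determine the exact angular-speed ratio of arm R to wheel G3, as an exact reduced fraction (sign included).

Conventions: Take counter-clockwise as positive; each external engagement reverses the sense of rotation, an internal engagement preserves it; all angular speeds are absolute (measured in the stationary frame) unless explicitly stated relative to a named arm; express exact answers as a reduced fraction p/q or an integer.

26/37

recognized (axles ride arm R): planetary set, 22/15/52 teeth
ring teeth: 22 + 2·15 = 52
22(ω_sun−ω_arm) = −52(ω_ring−ω_arm),  ω_sun = 0, ω_ring = 1
22(0−ω_arm) = −52(1−ω_arm)  ⇒  74·ω_arm = 52  ⇒  ω_arm = 26/37
ω_out/ω_in = 26/37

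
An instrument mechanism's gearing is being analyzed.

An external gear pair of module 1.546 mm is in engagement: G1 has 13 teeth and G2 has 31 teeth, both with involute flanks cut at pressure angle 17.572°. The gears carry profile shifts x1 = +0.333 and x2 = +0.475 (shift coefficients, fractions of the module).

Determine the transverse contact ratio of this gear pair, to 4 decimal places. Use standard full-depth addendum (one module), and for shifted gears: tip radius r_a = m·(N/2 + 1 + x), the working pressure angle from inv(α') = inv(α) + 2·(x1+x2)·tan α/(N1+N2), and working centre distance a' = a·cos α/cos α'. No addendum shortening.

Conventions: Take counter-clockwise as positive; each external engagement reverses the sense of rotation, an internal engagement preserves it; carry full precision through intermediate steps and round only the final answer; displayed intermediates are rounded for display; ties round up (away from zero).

topology: single-mesh involute geometry — m = 1.546, 13T/31T pair
base radii: r_b1 = 9.580097, r_b2 = 22.844846
tip radii: r_a1 = 12.109818, r_a2 = 26.243350
inv(α') = inv(17.572°) + 2·(+0.333+0.475)·tan α/(13+31) = 0.02162247  ⇒  α' = 22.53600°
a' = a·cos α / cos α' = 34.0120·cos 17.572°/cos 22.53600° = 35.105648
action lengths: √(r_a1²−r_b1²) = 7.407391, √(r_a2²−r_b2²) = 12.916130
base pitch p_b = π·m·cos α = 4.630271
CR = (7.407391 + 12.916130 − 35.105648·sin 22.53600°)/4.630271 = 1.483454
contact ratio ≈ 1.4835

1.4835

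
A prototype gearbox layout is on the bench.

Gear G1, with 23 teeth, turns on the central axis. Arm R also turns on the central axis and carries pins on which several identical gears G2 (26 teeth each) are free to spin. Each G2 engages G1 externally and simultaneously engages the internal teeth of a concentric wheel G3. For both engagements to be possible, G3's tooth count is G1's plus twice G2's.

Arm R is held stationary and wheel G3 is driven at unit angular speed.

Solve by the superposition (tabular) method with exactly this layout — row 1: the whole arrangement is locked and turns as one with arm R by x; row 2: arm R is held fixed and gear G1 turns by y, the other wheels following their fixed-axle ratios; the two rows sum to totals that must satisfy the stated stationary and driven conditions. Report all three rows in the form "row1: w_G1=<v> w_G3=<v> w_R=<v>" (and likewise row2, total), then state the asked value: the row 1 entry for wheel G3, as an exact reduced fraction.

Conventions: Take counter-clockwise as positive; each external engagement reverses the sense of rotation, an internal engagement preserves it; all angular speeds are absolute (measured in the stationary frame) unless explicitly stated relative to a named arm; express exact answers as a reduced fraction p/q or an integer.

row1: w_G1=0 w_G3=0 w_R=0
row2: w_G1=-75/23 w_G3=1 w_R=0
total: w_G1=-75/23 w_G3=1 w_R=0
asked value: 0

topology: planetary set — G1 23T / G2 26T / G3 75T, arm = carrier (Willis)
row 1: whole set turns with the arm by x
row 2 (arm held, sun turns y): ω_ring = −(23/75)·y, ω_arm = 0
boundary: total ω_arm = x = 0 and total ω_ring = x − (23/75)·y = 1  ⇒  y = -75/23, x = 0
row 2 ring = −(23/75)·(-75/23) = 1
totals (row 1 + row 2): sun 0 + (-75/23) = -75/23, ring 0 + 1 = 1, arm 0 + 0 = 0
asked cell (row1, ring) = 0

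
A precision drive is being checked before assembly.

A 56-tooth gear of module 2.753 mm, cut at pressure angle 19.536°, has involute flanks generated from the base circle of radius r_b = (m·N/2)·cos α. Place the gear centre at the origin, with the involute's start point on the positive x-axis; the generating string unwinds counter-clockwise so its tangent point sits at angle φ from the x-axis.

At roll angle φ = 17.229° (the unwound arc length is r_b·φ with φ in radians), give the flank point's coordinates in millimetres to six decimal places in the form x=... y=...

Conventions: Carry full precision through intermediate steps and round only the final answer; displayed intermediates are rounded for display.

x=75.856943 y=0.652489

topology: single-mesh involute geometry — m = 2.753, N = 56
pitch radius r_p = m·N/2 = 2.753·56/2 = 77.084000
base radius r_b = r_p·cos α = 77.084000·cos 19.536° = 72.646395
roll angle φ = 17.229° = 0.30070278 rad
x = r_b·(cos φ + φ·sin φ) = 75.856943
y = r_b·(sin φ − φ·cos φ) = 0.652489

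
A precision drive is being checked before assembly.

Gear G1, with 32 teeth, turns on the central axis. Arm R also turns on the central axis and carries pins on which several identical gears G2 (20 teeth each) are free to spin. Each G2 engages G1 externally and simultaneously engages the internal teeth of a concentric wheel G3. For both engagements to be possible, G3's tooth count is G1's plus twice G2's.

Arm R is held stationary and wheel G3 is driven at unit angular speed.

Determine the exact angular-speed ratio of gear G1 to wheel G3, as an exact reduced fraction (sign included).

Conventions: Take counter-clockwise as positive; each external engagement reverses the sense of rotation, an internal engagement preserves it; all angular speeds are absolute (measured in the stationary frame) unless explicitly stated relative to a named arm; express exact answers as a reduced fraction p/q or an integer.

class = planetary set [G3 = 32+2·20 = 72; Willis about the carrier]
ring teeth: 32 + 2·20 = 72
32(ω_sun−ω_arm) = −72(ω_ring−ω_arm),  ω_arm = 0, ω_ring = 1
ω_sun = 0 − (72/32)(1−0) = -9/4
ω_out/ω_in = -9/4

-9/4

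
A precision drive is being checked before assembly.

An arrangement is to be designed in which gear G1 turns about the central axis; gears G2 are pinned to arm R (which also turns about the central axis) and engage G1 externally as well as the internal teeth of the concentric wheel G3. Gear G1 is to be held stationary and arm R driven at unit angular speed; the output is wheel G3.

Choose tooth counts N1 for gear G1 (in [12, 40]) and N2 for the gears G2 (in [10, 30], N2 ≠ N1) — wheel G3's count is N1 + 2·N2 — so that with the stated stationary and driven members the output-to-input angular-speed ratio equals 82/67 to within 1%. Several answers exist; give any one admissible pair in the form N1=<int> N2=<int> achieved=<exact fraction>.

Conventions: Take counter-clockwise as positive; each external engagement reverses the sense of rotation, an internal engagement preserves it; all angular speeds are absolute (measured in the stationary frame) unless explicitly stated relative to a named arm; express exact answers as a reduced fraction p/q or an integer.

class = planetary set [ratio 82/67 wanted; Willis about the carrier]
Willis with ω_sun = 0: ω_ring/ω_arm = (N1+N3)/N3; set equal to 82/67  ⇒  N3/N1 = 1/(82/67 − 1) = 67/15
N3 = N1 + 2·N2  ⇒  N2/N1 = (N3/N1 − 1)/2 = (67/15 − 1)/2 = 26/15
smallest multiple with N1 ≥ 12 and N2 ≥ 10: k = 1  ⇒  N1 = 1·15 = 15, N2 = 1·26 = 26 (N1 ≤ 40, N2 ≤ 30, N2 ≠ N1 ✓), N3 = 15 + 2·26 = 67
check: (N1+N3)/N3 with N1 = 15, N3 = 67 gives 82/67; |achieved − target| = 0 ≤ 41/3350 ✓

N1=15 N2=26 achieved=82/67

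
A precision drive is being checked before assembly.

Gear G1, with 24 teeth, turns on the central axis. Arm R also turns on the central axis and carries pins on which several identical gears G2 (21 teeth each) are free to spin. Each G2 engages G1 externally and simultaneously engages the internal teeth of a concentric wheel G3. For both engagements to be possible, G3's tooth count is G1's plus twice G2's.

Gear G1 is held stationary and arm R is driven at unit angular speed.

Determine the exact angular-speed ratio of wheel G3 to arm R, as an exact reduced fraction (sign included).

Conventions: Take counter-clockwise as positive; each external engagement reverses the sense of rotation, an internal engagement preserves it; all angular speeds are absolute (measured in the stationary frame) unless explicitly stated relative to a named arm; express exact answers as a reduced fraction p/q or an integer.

15/11

recognized (axles ride arm R): planetary set, 24/21/66 teeth
ring teeth: 24 + 2·21 = 66
24(ω_sun−ω_arm) = −66(ω_ring−ω_arm),  ω_sun = 0, ω_arm = 1
ω_ring = 1 − (24/66)(0−1) = 15/11
ω_out/ω_in = 15/11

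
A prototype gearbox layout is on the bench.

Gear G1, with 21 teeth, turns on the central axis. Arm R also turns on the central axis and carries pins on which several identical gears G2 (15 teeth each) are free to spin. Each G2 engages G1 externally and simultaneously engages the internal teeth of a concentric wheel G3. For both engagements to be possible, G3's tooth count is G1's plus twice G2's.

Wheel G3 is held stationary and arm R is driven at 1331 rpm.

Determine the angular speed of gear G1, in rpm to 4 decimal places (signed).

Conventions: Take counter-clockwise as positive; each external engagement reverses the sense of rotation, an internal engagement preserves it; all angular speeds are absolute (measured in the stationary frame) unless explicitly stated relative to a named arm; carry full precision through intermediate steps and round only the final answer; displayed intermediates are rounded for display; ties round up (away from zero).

+4563.4286 rpm

planetary set (21T centre, 15T on arm, 51T internal) — Willis relation
normalise by the input: solve with ω_arm = 1, then scale by 1331 rpm
ring teeth: 21 + 2·15 = 51
21(ω_sun−ω_arm) = −51(ω_ring−ω_arm),  ω_ring = 0, ω_arm = 1
ω_sun = 1 − (51/21)(0−1) = 24/7
scale: ω_sun = 24/7 × 1331 rpm = +4563.4286 rpm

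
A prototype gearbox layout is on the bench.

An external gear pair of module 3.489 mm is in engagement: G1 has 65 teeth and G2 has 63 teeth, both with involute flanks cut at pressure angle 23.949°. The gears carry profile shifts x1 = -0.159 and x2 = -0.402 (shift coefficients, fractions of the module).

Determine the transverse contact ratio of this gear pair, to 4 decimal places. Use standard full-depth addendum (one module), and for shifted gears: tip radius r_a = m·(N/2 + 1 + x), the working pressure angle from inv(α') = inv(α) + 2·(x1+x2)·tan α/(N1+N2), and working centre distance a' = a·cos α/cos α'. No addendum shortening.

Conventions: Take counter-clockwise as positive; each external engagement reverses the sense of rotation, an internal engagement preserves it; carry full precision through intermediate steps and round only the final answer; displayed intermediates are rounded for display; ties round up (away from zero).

class = single-mesh tooth geometry [involute pair 65T × 63T, m = 3.489]
base radii: r_b1 = 103.630215, r_b2 = 100.441593
tip radii: r_a1 = 116.326749, r_a2 = 111.989922
inv(α') = inv(23.949°) + 2·(-0.159-0.402)·tan α/(65+63) = 0.02228028  ⇒  α' = 22.75257°
a' = a·cos α / cos α' = 223.2960·cos 23.949°/cos 22.75257° = 221.291942
action lengths: √(r_a1²−r_b1²) = 52.845918, √(r_a2²−r_b2²) = 49.530081
base pitch p_b = π·m·cos α = 10.017351
CR = (52.845918 + 49.530081 − 221.291942·sin 22.75257°)/10.017351 = 1.676175
contact ratio ≈ 1.6762

1.6762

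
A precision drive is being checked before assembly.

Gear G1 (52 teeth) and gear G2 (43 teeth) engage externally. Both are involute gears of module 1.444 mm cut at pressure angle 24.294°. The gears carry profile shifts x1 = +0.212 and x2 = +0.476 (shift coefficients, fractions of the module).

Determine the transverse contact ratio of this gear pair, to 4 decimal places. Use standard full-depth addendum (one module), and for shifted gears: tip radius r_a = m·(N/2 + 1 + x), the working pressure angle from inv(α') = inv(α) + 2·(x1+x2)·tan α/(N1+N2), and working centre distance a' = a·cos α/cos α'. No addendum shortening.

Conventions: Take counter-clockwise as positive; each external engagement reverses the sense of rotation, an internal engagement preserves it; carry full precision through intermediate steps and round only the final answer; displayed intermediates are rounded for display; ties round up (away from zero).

1.4884

single-mesh involute tooth geometry (52T engaging 43T at module 1.444)
base radii: r_b1 = 34.219342, r_b2 = 28.296764
tip radii: r_a1 = 39.294128, r_a2 = 33.177344
inv(α') = inv(24.294°) + 2·(+0.212+0.476)·tan α/(52+43) = 0.03391901  ⇒  α' = 25.99326°
a' = a·cos α / cos α' = 68.5900·cos 24.294°/cos 25.99326° = 69.551551
action lengths: √(r_a1²−r_b1²) = 19.314893, √(r_a2²−r_b2²) = 17.321354
base pitch p_b = π·m·cos α = 4.134740
CR = (19.314893 + 17.321354 − 69.551551·sin 25.99326°)/4.134740 = 1.488415
contact ratio ≈ 1.4884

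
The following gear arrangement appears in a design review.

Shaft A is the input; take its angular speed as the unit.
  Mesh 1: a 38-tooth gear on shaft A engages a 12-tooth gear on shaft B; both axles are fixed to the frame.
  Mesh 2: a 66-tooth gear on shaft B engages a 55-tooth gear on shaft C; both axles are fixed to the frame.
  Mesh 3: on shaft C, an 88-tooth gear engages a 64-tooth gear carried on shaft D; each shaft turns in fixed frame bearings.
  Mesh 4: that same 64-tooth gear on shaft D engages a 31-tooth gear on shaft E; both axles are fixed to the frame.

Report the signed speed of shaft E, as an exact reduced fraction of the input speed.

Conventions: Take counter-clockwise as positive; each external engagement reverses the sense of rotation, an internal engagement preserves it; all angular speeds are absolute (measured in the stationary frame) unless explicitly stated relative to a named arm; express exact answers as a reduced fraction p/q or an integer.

1672/155

4-mesh fixed-axis compound train (all bearings frame-fixed)
mesh 1 [38T→12T]: |ω|/ω_in = 1×38/12 = 19/6, sense flips to −
mesh 2 [66T→55T]: |ω|/ω_in = (19/6)×66/55 = 19/5, sense flips to +
mesh 3 [88T→64T]: |ω|/ω_in = (19/5)×88/64 = 209/40, sense flips to −
mesh 4 [64T→31T]: |ω|/ω_in = (209/40)×64/31 = 1672/155, sense flips to +
signed output speed (× input speed) = 1672/155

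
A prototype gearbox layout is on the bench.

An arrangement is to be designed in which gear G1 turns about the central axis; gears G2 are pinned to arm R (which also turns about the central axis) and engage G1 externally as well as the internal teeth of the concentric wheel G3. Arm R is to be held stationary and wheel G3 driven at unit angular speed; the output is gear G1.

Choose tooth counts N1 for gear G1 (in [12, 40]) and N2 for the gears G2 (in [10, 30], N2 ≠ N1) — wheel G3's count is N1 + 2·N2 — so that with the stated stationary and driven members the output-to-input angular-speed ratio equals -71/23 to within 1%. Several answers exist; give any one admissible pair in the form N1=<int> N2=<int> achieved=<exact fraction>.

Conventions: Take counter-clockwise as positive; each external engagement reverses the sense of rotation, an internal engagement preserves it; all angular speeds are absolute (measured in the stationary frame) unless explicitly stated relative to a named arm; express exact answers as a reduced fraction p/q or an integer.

N1=23 N2=24 achieved=-71/23

topology: planetary set — design target -71/23, arm = carrier (Willis)
Willis with ω_arm = 0: ω_sun/ω_ring = −N3/N1; set equal to -71/23  ⇒  N3/N1 = −(-71/23) = 71/23
N3 = N1 + 2·N2  ⇒  N2/N1 = (N3/N1 − 1)/2 = (71/23 − 1)/2 = 24/23
smallest multiple with N1 ≥ 12 and N2 ≥ 10: k = 1  ⇒  N1 = 1·23 = 23, N2 = 1·24 = 24 (N1 ≤ 40, N2 ≤ 30, N2 ≠ N1 ✓), N3 = 23 + 2·24 = 71
check: −N3/N1 with N1 = 23, N3 = 71 gives -71/23; |achieved − target| = 0 ≤ 71/2300 ✓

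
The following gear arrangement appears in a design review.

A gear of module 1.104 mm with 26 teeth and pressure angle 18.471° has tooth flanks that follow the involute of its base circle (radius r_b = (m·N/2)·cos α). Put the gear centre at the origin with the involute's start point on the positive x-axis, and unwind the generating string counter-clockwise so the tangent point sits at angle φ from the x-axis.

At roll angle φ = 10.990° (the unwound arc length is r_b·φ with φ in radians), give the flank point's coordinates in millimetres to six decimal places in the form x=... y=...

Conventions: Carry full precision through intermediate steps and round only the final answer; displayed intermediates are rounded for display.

x=13.860762 y=0.031904

topology: single-mesh involute geometry — m = 1.104, N = 26
pitch radius r_p = m·N/2 = 1.104·26/2 = 14.352000
base radius r_b = r_p·cos α = 14.352000·cos 18.471° = 13.612644
roll angle φ = 10.990° = 0.19181168 rad
x = r_b·(cos φ + φ·sin φ) = 13.860762
y = r_b·(sin φ − φ·cos φ) = 0.031904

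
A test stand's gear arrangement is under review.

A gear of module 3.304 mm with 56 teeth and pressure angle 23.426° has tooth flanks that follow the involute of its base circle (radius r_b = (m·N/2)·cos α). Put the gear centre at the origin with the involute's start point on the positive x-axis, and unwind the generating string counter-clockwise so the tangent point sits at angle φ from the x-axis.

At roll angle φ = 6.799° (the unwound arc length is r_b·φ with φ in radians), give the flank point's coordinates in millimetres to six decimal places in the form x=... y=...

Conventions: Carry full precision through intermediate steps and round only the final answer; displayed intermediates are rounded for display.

x=85.482192 y=0.047214

recognized (one wheel, involute flank): single-mesh tooth geometry, m = 3.304, N = 56
pitch radius r_p = m·N/2 = 3.304·56/2 = 92.512000
base radius r_b = r_p·cos α = 92.512000·cos 23.426° = 84.886635
roll angle φ = 6.799° = 0.11866494 rad
x = r_b·(cos φ + φ·sin φ) = 85.482192
y = r_b·(sin φ − φ·cos φ) = 0.047214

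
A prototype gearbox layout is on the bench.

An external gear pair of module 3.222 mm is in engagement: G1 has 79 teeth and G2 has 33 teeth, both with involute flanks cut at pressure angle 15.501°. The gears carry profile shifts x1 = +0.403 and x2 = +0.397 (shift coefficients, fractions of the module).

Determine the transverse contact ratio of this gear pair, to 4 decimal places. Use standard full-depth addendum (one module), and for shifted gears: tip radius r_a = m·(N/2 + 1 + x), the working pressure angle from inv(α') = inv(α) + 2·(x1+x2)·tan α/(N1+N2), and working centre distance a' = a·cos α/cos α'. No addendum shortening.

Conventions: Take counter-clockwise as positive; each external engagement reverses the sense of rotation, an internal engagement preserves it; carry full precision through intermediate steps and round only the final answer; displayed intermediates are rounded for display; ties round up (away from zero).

topology: single-mesh involute geometry — m = 3.222, 79T/33T pair
base radii: r_b1 = 122.639691, r_b2 = 51.229238
tip radii: r_a1 = 131.789466, r_a2 = 57.664134
inv(α') = inv(15.501°) + 2·(+0.403+0.397)·tan α/(79+33) = 0.01076190  ⇒  α' = 18.00080°
a' = a·cos α / cos α' = 180.4320·cos 15.501°/cos 18.00080° = 182.817437
action lengths: √(r_a1²−r_b1²) = 48.249038, √(r_a2²−r_b2²) = 26.471070
base pitch p_b = π·m·cos α = 9.754024
CR = (48.249038 + 26.471070 − 182.817437·sin 18.00080°)/9.754024 = 1.868356
contact ratio ≈ 1.8684

1.8684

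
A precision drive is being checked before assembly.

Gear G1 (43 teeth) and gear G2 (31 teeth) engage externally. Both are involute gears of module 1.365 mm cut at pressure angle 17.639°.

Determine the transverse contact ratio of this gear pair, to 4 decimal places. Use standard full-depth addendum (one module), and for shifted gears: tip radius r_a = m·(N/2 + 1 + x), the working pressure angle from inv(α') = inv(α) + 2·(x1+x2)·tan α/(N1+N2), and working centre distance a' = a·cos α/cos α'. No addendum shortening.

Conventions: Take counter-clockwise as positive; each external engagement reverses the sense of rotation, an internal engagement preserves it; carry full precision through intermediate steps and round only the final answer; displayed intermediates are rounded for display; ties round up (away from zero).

single-mesh involute tooth geometry (43T engaging 31T at module 1.365)
base radii: r_b1 = 27.967716, r_b2 = 20.162772
tip radii: r_a1 = 30.712500, r_a2 = 22.522500
no profile shift: α' = α, a' = a
action lengths: √(r_a1²−r_b1²) = 12.691119, √(r_a2²−r_b2²) = 10.036215
base pitch p_b = π·m·cos α = 4.086659
CR = (12.691119 + 10.036215 − 50.505000·sin 17.63900°)/4.086659 = 1.816491
contact ratio ≈ 1.8165

1.8165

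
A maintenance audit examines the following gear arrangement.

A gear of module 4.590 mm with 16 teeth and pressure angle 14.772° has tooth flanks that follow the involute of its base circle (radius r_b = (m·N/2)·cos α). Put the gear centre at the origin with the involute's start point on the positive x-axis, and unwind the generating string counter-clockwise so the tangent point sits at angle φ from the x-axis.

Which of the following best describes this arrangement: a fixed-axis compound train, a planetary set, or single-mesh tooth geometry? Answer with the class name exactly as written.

single-mesh tooth geometry

recognized (one wheel, involute flank): single-mesh tooth geometry, m = 4.590, N = 16
classification: single-mesh tooth geometry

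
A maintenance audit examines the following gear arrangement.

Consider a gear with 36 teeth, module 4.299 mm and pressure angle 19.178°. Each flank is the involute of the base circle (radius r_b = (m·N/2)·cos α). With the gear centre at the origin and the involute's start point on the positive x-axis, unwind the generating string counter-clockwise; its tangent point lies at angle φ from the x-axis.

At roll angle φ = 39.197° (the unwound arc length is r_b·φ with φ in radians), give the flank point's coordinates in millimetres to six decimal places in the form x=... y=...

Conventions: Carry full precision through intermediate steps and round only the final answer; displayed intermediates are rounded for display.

x=88.240848 y=7.441302

single-mesh involute tooth geometry (36T wheel at module 4.299)
pitch radius r_p = m·N/2 = 4.299·36/2 = 77.382000
base radius r_b = r_p·cos α = 77.382000·cos 19.178° = 73.087498
roll angle φ = 39.197° = 0.68411671 rad
x = r_b·(cos φ + φ·sin φ) = 88.240848
y = r_b·(sin φ − φ·cos φ) = 7.441302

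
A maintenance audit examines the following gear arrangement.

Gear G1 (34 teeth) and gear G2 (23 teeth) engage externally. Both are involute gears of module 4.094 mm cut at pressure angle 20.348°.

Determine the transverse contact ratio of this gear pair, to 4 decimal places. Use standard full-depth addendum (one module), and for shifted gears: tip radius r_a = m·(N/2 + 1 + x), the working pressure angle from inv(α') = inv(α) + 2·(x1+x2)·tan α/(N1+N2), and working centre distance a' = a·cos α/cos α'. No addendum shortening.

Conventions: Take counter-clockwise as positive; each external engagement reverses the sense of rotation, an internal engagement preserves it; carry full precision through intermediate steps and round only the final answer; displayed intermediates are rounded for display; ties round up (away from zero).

1.6217

recognized (one external pair, fixed centres): single-mesh tooth geometry, m = 4.094, N1 = 34, N2 = 23
base radii: r_b1 = 65.254943, r_b2 = 44.143049
tip radii: r_a1 = 73.692000, r_a2 = 51.175000
no profile shift: α' = α, a' = a
action lengths: √(r_a1²−r_b1²) = 34.238915, √(r_a2²−r_b2²) = 25.889608
base pitch p_b = π·m·cos α = 12.059085
CR = (34.238915 + 25.889608 − 116.679000·sin 20.34800°)/12.059085 = 1.621745
contact ratio ≈ 1.6217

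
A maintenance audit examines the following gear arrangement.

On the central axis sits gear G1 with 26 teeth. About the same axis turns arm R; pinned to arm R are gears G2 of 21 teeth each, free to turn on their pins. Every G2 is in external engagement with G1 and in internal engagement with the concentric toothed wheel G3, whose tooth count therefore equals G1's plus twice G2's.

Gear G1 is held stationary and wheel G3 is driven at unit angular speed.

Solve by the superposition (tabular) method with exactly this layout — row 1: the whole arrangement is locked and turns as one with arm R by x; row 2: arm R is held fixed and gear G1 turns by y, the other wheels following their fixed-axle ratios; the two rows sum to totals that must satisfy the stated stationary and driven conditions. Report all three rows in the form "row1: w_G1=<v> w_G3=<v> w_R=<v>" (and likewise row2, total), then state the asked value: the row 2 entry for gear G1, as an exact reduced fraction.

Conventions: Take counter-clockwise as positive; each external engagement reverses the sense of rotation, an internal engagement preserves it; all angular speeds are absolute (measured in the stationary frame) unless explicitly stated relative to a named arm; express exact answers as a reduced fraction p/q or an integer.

row1: w_G1=34/47 w_G3=34/47 w_R=34/47
row2: w_G1=-34/47 w_G3=13/47 w_R=0
total: w_G1=0 w_G3=1 w_R=34/47
asked value: -34/47

planetary set (26T centre, 21T on arm, 68T internal) — Willis relation
row 1 — lock + rotate with arm: ω_sun = ω_ring = ω_arm = x
row 2 — arm fixed, fixed-axis ratios: sun y, ring −(26/68)·y, arm 0
boundary: total ω_sun = x + y = 0 and total ω_ring = x − (26/68)·y = 1  ⇒  y = -34/47, x = 34/47
row 2 ring = −(26/68)·(-34/47) = 13/47
totals (row 1 + row 2): sun 34/47 + (-34/47) = 0, ring 34/47 + 13/47 = 1, arm 34/47 + 0 = 34/47
asked cell (row2, sun) = -34/47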